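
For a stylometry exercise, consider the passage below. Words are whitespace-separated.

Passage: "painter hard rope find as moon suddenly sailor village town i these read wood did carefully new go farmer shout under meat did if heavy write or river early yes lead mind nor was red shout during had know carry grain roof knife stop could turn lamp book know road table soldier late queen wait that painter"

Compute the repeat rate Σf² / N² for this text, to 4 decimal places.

0.0200

Frequencies: painter:2, did:2, shout:2, know:2, hard:1, rope:1, find:1, as:1, moon:1, suddenly:1, sailor:1, village:1, town:1, i:1, these:1, read:1, wood:1, carefully:1, new:1, go:1, … (33 more, each freq 1)
Σf² = 65; N² = 3249
Repeat rate = 65 / 3249 = 0.0200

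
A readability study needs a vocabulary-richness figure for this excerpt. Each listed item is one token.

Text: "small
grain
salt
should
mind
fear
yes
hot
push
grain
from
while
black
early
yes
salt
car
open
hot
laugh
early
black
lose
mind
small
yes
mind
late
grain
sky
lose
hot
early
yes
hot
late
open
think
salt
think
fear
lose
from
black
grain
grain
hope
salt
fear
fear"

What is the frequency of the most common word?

Frequencies: grain:5, salt:4, fear:4, yes:4, hot:4, mind:3, black:3, early:3, lose:3, small:2, from:2, open:2, late:2, think:2, should:1, push:1, while:1, car:1, laugh:1, sky:1, … (1 more, each freq 1)
Most common: 'grain' with frequency 5.

5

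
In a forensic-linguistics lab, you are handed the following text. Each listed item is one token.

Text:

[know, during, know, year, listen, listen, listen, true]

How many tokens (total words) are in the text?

8

Tokens: know, during, know, year, listen, listen, listen, true
N = 8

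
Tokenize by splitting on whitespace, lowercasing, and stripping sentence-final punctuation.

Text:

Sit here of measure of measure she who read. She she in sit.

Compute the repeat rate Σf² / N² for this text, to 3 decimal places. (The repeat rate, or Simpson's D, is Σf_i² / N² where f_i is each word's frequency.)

0.148

Frequencies: she:3, sit:2, of:2, measure:2, here:1, who:1, read:1, in:1
Σf² = 25; N² = 169
Repeat rate = 25 / 169 = 0.148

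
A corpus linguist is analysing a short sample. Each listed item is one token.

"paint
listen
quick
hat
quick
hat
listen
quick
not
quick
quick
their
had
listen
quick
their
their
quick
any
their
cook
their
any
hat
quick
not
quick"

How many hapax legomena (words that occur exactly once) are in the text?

Frequencies: quick:9, their:5, listen:3, hat:3, not:2, any:2, paint:1, had:1, cook:1
Hapax (freq=1): cook, had, paint

3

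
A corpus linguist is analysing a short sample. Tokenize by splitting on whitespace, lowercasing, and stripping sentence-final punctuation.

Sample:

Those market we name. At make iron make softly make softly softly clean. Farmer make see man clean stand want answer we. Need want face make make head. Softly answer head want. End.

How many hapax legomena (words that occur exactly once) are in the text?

12

Frequencies: make:6, softly:4, want:3, we:2, clean:2, answer:2, head:2, those:1, market:1, name:1, at:1, iron:1, farmer:1, see:1, man:1, stand:1, need:1, face:1, end:1
Hapax (freq=1): at, end, face, farmer, iron, man, market, name, need, see, stand, those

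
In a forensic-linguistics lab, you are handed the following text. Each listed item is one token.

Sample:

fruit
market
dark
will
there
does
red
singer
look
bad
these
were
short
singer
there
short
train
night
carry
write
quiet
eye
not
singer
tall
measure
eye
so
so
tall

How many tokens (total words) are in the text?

Tokens: fruit, market, dark, will, there, does, red, singer, look, bad, these, were, short, singer, there, short, train, night, carry, write, quiet, eye, not, singer, tall, measure, eye, so, so, tall
N = 30

30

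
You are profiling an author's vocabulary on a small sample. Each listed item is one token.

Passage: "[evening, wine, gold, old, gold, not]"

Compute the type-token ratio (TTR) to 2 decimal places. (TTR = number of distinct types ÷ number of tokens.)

0.83

N = 6 tokens, V = 5 types.
TTR = V / N = 5 / 6 = 0.83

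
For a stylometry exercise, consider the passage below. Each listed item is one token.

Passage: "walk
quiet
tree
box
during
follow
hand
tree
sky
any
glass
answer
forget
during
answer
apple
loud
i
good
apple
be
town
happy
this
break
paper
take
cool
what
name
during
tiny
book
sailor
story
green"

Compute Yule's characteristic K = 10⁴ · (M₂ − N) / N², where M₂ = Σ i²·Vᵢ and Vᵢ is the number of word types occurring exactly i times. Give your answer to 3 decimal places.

92.593

Frequencies: during:3, tree:2, answer:2, apple:2, walk:1, quiet:1, box:1, follow:1, hand:1, sky:1, any:1, glass:1, forget:1, loud:1, i:1, good:1, be:1, town:1, happy:1, this:1, … (11 more, each freq 1)
N = 36. Frequency spectrum: V_1=27, V_2=3, V_3=1
M₂ = 1²·27 + 2²·3 + 3²·1 = 48
K = 10000 × (48 − 36) / 36² = 92.593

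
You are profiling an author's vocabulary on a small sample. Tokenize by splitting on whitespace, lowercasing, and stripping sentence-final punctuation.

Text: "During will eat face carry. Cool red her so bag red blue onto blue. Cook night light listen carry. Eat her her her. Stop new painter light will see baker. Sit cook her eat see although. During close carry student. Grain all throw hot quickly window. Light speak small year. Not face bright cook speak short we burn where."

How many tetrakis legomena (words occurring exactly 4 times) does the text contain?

Frequencies: her:5, eat:3, carry:3, cook:3, light:3, during:2, will:2, face:2, red:2, blue:2, see:2, speak:2, cool:1, so:1, bag:1, onto:1, night:1, listen:1, stop:1, new:1, … (20 more, each freq 1)
Words with frequency 4: (none)

0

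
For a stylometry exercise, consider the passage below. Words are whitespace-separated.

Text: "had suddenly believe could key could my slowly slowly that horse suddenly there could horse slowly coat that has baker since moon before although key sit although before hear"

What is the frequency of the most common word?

3

Frequencies: could:3, slowly:3, suddenly:2, key:2, that:2, horse:2, before:2, although:2, had:1, believe:1, my:1, there:1, coat:1, has:1, baker:1, since:1, moon:1, sit:1, hear:1
Most common: 'could' with frequency 3.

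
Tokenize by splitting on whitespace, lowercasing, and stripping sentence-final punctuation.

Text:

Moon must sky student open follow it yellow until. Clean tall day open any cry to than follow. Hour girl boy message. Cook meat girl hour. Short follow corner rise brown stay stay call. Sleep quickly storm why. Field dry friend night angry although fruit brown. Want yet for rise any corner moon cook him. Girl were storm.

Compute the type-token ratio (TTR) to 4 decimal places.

0.7586

N = 58 tokens, V = 44 types.
TTR = V / N = 44 / 58 = 0.7586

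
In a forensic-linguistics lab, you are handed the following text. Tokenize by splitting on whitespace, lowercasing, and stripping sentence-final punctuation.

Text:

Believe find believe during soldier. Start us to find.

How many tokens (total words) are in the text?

9

Tokens: believe, find, believe, during, soldier, start, us, to, find
N = 9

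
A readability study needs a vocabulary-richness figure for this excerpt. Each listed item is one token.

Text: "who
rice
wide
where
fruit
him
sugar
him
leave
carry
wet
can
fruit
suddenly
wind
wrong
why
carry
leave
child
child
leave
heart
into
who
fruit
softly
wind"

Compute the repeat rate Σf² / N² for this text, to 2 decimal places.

Frequencies: fruit:3, leave:3, who:2, him:2, carry:2, wind:2, child:2, rice:1, wide:1, where:1, sugar:1, wet:1, can:1, suddenly:1, wrong:1, why:1, heart:1, into:1, softly:1
Σf² = 50; N² = 784
Repeat rate = 50 / 784 = 0.06

0.06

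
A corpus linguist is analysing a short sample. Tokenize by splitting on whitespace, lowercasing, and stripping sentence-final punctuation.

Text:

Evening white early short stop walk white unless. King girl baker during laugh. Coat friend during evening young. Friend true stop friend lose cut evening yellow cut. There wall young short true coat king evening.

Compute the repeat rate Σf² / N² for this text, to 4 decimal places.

0.0580

Frequencies: evening:4, friend:3, white:2, short:2, stop:2, king:2, during:2, coat:2, young:2, true:2, cut:2, early:1, walk:1, unless:1, girl:1, baker:1, laugh:1, lose:1, yellow:1, there:1, … (1 more, each freq 1)
Σf² = 71; N² = 1225
Repeat rate = 71 / 1225 = 0.0580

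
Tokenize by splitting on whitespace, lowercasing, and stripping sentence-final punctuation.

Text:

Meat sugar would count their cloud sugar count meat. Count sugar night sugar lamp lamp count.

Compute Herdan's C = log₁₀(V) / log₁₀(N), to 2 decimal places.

0.75

N = 16, V = 8.
log₁₀(V) = 0.903090, log₁₀(N) = 1.204120
C = 0.903090 / 1.204120 = 0.75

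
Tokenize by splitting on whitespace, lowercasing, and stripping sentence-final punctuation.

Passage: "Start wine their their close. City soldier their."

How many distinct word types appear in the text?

6

Distinct types: {city, close, soldier, start, their, wine}
V = 6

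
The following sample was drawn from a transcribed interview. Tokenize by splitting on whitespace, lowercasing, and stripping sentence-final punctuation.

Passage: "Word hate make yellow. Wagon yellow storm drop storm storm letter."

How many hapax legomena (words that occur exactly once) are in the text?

Frequencies: storm:3, yellow:2, word:1, hate:1, make:1, wagon:1, drop:1, letter:1
Hapax (freq=1): drop, hate, letter, make, wagon, word

6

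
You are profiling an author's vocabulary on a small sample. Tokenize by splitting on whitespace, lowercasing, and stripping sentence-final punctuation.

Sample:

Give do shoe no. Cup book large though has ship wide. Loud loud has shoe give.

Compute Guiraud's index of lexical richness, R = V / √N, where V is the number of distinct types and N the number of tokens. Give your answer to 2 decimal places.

N = 16, V = 12.
√N = 4.000000
R = 12 / 4.000000 = 3.00

3.00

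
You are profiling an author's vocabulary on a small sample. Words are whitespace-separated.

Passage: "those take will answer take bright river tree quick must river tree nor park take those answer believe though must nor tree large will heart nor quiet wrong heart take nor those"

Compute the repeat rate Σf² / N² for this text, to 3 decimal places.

0.076

Frequencies: take:4, nor:4, those:3, tree:3, will:2, answer:2, river:2, must:2, heart:2, bright:1, quick:1, park:1, believe:1, though:1, large:1, quiet:1, wrong:1
Σf² = 78; N² = 1024
Repeat rate = 78 / 1024 = 0.076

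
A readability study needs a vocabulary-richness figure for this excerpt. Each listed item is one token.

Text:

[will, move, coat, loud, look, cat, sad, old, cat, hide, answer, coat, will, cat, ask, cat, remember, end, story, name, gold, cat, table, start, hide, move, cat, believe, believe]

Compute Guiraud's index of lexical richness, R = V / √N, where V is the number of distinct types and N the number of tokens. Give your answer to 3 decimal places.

N = 29, V = 19.
√N = 5.385165
R = 19 / 5.385165 = 3.528

3.528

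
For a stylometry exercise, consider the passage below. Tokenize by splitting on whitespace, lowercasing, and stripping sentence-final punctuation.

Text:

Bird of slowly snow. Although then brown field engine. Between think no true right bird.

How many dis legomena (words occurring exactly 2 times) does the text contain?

1

Frequencies: bird:2, of:1, slowly:1, snow:1, although:1, then:1, brown:1, field:1, engine:1, between:1, think:1, no:1, true:1, right:1
Words with frequency 2: bird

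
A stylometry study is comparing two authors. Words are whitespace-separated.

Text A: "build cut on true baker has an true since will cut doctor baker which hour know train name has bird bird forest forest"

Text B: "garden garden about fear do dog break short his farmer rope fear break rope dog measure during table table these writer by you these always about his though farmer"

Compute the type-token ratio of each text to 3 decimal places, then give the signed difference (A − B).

0.084

TTR(A) = 17/23 = 0.739
TTR(B) = 19/29 = 0.655
Difference = 0.739 − 0.655 = 0.084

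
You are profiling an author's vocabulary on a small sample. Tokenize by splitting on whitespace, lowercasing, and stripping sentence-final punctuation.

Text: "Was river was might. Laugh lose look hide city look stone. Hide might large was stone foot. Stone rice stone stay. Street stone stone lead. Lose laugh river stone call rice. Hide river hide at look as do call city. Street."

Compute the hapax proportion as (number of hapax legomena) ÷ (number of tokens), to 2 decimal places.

Frequencies: stone:7, hide:4, was:3, river:3, look:3, might:2, laugh:2, lose:2, city:2, rice:2, street:2, call:2, large:1, foot:1, stay:1, lead:1, at:1, as:1, do:1
Hapax count = 7; token count = 41.
Ratio = 7 / 41 = 0.17

0.17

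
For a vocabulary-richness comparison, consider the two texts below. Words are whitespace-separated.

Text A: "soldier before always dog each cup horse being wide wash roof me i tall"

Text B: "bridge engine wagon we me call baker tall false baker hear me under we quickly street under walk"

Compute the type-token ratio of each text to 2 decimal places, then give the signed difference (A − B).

0.22

TTR(A) = 14/14 = 1.00
TTR(B) = 14/18 = 0.78
Difference = 1.00 − 0.78 = 0.22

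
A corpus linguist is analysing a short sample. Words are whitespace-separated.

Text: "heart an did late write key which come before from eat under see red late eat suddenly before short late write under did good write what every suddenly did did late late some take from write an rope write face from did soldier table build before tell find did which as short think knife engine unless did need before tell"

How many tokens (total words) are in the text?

Tokens: heart, an, did, late, write, key, which, come, before, from, eat, under, see, red, late, eat, suddenly, before, short, late, write, under, did, good, write, what, every, suddenly, did, did, late, late, some, take, from, write, an, rope, write, face, from, did, soldier, table, build, before, tell, find, did, which, as, short, think, knife, engine, unless, did, need, before, tell
N = 60

60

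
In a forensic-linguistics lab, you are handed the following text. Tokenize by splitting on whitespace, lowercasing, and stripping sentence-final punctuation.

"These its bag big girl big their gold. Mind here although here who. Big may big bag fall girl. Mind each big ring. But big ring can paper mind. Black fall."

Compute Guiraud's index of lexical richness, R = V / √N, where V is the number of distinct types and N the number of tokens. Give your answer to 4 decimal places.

N = 31, V = 19.
√N = 5.567764
R = 19 / 5.567764 = 3.4125

3.4125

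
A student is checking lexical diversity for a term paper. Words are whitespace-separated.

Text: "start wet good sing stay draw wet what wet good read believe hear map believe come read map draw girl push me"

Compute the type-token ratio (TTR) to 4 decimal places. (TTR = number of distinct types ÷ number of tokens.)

N = 22 tokens, V = 15 types.
TTR = V / N = 15 / 22 = 0.6818

0.6818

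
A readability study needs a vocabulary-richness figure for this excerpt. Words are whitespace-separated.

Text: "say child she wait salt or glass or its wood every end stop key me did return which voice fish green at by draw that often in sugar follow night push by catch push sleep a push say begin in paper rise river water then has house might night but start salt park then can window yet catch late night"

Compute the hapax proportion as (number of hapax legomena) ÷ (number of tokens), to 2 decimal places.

Frequencies: night:3, push:3, say:2, salt:2, or:2, by:2, in:2, catch:2, then:2, child:1, she:1, wait:1, glass:1, its:1, wood:1, every:1, end:1, stop:1, key:1, me:1, … (29 more, each freq 1)
Hapax count = 40; token count = 60.
Ratio = 40 / 60 = 0.67

0.67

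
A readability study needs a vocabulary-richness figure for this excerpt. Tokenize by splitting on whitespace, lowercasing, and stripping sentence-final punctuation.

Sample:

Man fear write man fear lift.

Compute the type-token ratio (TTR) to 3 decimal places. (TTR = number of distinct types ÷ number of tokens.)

0.667

N = 6 tokens, V = 4 types.
TTR = V / N = 4 / 6 = 0.667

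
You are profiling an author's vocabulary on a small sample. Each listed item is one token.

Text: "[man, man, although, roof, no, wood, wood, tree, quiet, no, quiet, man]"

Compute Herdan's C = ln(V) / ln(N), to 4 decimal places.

0.7831

N = 12, V = 7.
ln(V) = 1.945910, ln(N) = 2.484907
C = 1.945910 / 2.484907 = 0.7831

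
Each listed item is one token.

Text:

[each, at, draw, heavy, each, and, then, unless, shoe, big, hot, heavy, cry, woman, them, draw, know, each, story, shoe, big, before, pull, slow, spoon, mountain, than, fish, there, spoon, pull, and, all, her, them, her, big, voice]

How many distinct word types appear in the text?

Distinct types: {all, and, at, before, big, cry, draw, each, fish, heavy, her, hot, know, mountain, pull, shoe, slow, spoon, story, than, them, then, there, unless, voice, woman}
V = 26

26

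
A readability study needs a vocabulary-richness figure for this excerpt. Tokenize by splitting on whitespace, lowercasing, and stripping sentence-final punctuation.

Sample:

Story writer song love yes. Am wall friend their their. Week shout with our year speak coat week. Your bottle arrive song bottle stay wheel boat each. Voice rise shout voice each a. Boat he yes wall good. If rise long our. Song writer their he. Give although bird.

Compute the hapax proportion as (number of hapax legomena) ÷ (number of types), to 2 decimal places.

Frequencies: song:3, their:3, writer:2, yes:2, wall:2, week:2, shout:2, our:2, bottle:2, boat:2, each:2, voice:2, rise:2, he:2, story:1, love:1, am:1, friend:1, with:1, year:1, … (13 more, each freq 1)
Hapax count = 19; type count = 33.
Ratio = 19 / 33 = 0.58

0.58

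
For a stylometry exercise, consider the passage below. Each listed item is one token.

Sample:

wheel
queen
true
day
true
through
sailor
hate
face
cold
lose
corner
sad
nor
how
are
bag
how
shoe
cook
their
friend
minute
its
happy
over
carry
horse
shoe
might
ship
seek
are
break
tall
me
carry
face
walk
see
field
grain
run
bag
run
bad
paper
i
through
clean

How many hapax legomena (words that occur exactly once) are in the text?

Frequencies: true:2, through:2, face:2, how:2, are:2, bag:2, shoe:2, carry:2, run:2, wheel:1, queen:1, day:1, sailor:1, hate:1, cold:1, lose:1, corner:1, sad:1, nor:1, cook:1, … (21 more, each freq 1)
Hapax (freq=1): bad, break, clean, cold, cook, corner, day, field, friend, grain, happy, hate, horse, i, its, lose, me, might, minute, nor, over, paper, queen, sad, sailor, see, seek, ship, tall, their, walk, wheel

32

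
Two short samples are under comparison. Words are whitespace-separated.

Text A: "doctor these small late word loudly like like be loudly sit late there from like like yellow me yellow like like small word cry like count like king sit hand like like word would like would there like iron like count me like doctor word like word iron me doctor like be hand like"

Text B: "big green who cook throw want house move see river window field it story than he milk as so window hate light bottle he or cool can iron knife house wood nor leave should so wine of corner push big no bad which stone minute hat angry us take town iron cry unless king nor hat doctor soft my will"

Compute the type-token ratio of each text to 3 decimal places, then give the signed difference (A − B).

-0.515

TTR(A) = 19/54 = 0.352
TTR(B) = 52/60 = 0.867
Difference = 0.352 − 0.867 = -0.515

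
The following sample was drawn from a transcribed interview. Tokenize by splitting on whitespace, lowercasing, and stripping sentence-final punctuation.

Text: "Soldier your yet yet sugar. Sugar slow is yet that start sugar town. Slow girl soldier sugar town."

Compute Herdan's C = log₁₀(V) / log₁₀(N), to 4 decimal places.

N = 18, V = 10.
log₁₀(V) = 1.000000, log₁₀(N) = 1.255273
C = 1.000000 / 1.255273 = 0.7966

0.7966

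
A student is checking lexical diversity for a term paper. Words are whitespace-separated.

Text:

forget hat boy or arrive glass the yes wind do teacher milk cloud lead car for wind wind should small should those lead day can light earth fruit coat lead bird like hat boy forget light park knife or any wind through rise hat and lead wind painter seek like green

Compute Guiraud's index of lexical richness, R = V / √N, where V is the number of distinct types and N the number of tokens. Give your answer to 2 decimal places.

5.04

N = 51, V = 36.
√N = 7.141428
R = 36 / 7.141428 = 5.04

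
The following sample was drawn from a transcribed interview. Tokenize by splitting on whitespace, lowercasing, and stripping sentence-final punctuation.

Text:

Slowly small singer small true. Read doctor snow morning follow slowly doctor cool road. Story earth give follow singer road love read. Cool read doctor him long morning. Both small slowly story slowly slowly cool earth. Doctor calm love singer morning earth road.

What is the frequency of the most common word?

5

Frequencies: slowly:5, doctor:4, small:3, singer:3, read:3, morning:3, cool:3, road:3, earth:3, follow:2, story:2, love:2, true:1, snow:1, give:1, him:1, long:1, both:1, calm:1
Most common: 'slowly' with frequency 5.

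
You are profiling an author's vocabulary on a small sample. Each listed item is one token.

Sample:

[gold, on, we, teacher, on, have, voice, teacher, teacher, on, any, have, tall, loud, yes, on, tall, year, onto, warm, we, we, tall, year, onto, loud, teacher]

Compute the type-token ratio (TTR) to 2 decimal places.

0.48

N = 27 tokens, V = 13 types.
TTR = V / N = 13 / 27 = 0.48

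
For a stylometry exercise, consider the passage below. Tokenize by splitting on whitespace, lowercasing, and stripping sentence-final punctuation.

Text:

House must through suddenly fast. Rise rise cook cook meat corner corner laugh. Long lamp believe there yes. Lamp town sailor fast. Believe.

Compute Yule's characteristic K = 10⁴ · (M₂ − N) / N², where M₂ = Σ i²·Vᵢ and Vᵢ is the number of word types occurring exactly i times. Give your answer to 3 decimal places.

Frequencies: fast:2, rise:2, cook:2, corner:2, lamp:2, believe:2, house:1, must:1, through:1, suddenly:1, meat:1, laugh:1, long:1, there:1, yes:1, town:1, sailor:1
N = 23. Frequency spectrum: V_1=11, V_2=6
M₂ = 1²·11 + 2²·6 = 35
K = 10000 × (35 − 23) / 23² = 226.843

226.843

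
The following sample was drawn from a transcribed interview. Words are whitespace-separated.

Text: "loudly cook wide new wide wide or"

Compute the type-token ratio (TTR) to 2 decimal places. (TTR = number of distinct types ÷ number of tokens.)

N = 7 tokens, V = 5 types.
TTR = V / N = 5 / 7 = 0.71

0.71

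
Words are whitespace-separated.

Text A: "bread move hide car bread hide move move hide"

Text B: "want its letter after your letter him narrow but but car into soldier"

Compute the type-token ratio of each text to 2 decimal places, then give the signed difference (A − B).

TTR(A) = 4/9 = 0.44
TTR(B) = 11/13 = 0.85
Difference = 0.44 − 0.85 = -0.41

-0.41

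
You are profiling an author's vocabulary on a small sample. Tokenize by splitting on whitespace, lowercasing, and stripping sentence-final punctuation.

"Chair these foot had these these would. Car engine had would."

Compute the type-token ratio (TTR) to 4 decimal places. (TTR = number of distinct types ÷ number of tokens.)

N = 11 tokens, V = 7 types.
TTR = V / N = 7 / 11 = 0.6364

0.6364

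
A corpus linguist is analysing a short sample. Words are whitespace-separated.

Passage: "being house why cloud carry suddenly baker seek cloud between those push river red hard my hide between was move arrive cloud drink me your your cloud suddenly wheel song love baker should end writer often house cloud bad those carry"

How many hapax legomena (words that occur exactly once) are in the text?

Frequencies: cloud:5, house:2, carry:2, suddenly:2, baker:2, between:2, those:2, your:2, being:1, why:1, seek:1, push:1, river:1, red:1, hard:1, my:1, hide:1, was:1, move:1, arrive:1, … (10 more, each freq 1)
Hapax (freq=1): arrive, bad, being, drink, end, hard, hide, love, me, move, my, often, push, red, river, seek, should, song, was, wheel, why, writer

22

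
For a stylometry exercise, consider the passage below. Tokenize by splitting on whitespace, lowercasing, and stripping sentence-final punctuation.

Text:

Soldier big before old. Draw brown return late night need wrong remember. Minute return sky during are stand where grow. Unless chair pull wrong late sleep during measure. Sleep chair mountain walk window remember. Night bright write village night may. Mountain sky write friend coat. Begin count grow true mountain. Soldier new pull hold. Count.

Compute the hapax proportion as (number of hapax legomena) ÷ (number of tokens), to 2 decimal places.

Frequencies: night:3, mountain:3, soldier:2, return:2, late:2, wrong:2, remember:2, sky:2, during:2, grow:2, chair:2, pull:2, sleep:2, write:2, count:2, big:1, before:1, old:1, draw:1, brown:1, … (18 more, each freq 1)
Hapax count = 23; token count = 55.
Ratio = 23 / 55 = 0.42

0.42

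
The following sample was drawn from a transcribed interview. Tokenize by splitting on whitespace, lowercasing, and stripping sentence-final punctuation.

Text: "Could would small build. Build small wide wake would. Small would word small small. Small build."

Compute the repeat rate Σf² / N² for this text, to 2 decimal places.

0.23

Frequencies: small:6, would:3, build:3, could:1, wide:1, wake:1, word:1
Σf² = 58; N² = 256
Repeat rate = 58 / 256 = 0.23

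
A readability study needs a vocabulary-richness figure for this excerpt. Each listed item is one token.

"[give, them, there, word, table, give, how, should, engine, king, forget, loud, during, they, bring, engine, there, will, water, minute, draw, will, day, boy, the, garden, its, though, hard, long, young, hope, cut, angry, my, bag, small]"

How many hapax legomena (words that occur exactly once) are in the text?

Frequencies: give:2, there:2, engine:2, will:2, them:1, word:1, table:1, how:1, should:1, king:1, forget:1, loud:1, during:1, they:1, bring:1, water:1, minute:1, draw:1, day:1, boy:1, … (13 more, each freq 1)
Hapax (freq=1): angry, bag, boy, bring, cut, day, draw, during, forget, garden, hard, hope, how, its, king, long, loud, minute, my, should, small, table, the, them, they, though, water, word, young

29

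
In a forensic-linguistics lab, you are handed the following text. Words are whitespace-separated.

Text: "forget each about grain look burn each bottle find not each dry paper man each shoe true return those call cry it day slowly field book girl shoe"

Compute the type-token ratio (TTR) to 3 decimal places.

N = 28 tokens, V = 24 types.
TTR = V / N = 24 / 28 = 0.857

0.857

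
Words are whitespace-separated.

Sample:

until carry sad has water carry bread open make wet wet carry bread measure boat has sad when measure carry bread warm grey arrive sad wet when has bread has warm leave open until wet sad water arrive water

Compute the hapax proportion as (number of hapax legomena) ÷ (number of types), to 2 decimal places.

0.25

Frequencies: carry:4, sad:4, has:4, bread:4, wet:4, water:3, until:2, open:2, measure:2, when:2, warm:2, arrive:2, make:1, boat:1, grey:1, leave:1
Hapax count = 4; type count = 16.
Ratio = 4 / 16 = 0.25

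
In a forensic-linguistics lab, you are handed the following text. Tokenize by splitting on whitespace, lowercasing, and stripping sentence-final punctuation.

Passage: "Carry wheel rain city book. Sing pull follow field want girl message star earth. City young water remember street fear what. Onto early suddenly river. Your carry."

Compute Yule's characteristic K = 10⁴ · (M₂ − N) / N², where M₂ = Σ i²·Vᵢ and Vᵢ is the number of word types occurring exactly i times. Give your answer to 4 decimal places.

Frequencies: carry:2, city:2, wheel:1, rain:1, book:1, sing:1, pull:1, follow:1, field:1, want:1, girl:1, message:1, star:1, earth:1, young:1, water:1, remember:1, street:1, fear:1, what:1, … (5 more, each freq 1)
N = 27. Frequency spectrum: V_1=23, V_2=2
M₂ = 1²·23 + 2²·2 = 31
K = 10000 × (31 − 27) / 27² = 54.8697

54.8697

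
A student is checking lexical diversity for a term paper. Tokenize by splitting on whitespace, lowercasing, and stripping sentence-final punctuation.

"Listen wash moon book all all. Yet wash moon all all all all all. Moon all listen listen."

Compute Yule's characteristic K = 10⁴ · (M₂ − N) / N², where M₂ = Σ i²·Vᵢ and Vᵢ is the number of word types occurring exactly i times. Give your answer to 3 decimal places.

2160.494

Frequencies: all:8, listen:3, moon:3, wash:2, book:1, yet:1
N = 18. Frequency spectrum: V_1=2, V_2=1, V_3=2, V_8=1
M₂ = 1²·2 + 2²·1 + 3²·2 + 8²·1 = 88
K = 10000 × (88 − 18) / 18² = 2160.494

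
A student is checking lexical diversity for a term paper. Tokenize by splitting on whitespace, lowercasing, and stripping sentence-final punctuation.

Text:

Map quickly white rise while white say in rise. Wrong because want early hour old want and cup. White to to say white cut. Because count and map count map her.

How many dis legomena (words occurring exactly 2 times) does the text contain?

Frequencies: white:4, map:3, rise:2, say:2, because:2, want:2, and:2, to:2, count:2, quickly:1, while:1, in:1, wrong:1, early:1, hour:1, old:1, cup:1, cut:1, her:1
Words with frequency 2: and, because, count, rise, say, to, want

7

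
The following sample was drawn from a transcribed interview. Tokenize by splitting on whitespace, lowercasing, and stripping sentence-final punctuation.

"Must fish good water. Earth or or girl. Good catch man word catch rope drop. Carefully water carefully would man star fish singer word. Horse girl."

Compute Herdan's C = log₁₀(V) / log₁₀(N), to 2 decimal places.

N = 26, V = 17.
log₁₀(V) = 1.230449, log₁₀(N) = 1.414973
C = 1.230449 / 1.414973 = 0.87

0.87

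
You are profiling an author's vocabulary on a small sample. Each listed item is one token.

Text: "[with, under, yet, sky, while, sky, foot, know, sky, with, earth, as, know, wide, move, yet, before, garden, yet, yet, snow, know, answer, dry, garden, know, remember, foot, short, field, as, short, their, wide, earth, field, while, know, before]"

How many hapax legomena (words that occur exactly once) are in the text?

7

Frequencies: know:5, yet:4, sky:3, with:2, while:2, foot:2, earth:2, as:2, wide:2, before:2, garden:2, short:2, field:2, under:1, move:1, snow:1, answer:1, dry:1, remember:1, their:1
Hapax (freq=1): answer, dry, move, remember, snow, their, under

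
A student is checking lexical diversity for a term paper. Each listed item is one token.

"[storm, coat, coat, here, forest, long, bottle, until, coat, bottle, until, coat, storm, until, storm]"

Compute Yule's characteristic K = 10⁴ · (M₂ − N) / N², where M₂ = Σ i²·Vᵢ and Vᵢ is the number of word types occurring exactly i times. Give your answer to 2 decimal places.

1155.56

Frequencies: coat:4, storm:3, until:3, bottle:2, here:1, forest:1, long:1
N = 15. Frequency spectrum: V_1=3, V_2=1, V_3=2, V_4=1
M₂ = 1²·3 + 2²·1 + 3²·2 + 4²·1 = 41
K = 10000 × (41 − 15) / 15² = 1155.56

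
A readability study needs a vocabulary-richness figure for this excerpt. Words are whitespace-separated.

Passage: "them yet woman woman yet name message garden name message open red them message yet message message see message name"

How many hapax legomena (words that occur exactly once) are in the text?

4

Frequencies: message:6, yet:3, name:3, them:2, woman:2, garden:1, open:1, red:1, see:1
Hapax (freq=1): garden, open, red, see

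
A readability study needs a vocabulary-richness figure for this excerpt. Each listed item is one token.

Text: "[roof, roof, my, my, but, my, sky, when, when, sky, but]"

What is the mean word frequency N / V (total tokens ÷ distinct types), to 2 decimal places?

2.20

N = 11 tokens, V = 5 types.
Mean frequency = N / V = 11 / 5 = 2.20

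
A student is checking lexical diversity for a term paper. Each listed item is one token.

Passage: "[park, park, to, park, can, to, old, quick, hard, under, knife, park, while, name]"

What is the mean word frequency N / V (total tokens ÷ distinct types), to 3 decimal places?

1.400

N = 14 tokens, V = 10 types.
Mean frequency = N / V = 14 / 10 = 1.400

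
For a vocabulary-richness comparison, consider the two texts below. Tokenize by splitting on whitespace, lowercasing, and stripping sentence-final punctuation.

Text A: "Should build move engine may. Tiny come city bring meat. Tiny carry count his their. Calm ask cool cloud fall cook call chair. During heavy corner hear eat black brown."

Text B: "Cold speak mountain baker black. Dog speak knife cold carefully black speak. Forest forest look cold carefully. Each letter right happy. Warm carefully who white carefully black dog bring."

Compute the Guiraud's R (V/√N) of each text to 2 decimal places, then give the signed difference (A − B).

1.95

A: V=29, N=30, R=5.29
B: V=18, N=29, R=3.34
Difference = 5.29 − 3.34 = 1.95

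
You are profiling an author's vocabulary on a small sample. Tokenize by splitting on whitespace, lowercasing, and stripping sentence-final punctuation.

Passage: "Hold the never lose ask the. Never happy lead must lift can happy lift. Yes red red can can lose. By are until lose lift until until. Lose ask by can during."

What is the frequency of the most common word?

4

Frequencies: lose:4, can:4, lift:3, until:3, the:2, never:2, ask:2, happy:2, red:2, by:2, hold:1, lead:1, must:1, yes:1, are:1, during:1
Most common: 'lose' with frequency 4.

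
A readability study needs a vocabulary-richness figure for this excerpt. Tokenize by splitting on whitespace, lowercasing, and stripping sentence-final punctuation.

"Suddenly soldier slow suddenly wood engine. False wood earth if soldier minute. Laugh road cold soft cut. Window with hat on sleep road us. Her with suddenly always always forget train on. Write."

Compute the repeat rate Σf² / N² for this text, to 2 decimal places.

Frequencies: suddenly:3, soldier:2, wood:2, road:2, with:2, on:2, always:2, slow:1, engine:1, false:1, earth:1, if:1, minute:1, laugh:1, cold:1, soft:1, cut:1, window:1, hat:1, sleep:1, … (5 more, each freq 1)
Σf² = 51; N² = 1089
Repeat rate = 51 / 1089 = 0.05

0.05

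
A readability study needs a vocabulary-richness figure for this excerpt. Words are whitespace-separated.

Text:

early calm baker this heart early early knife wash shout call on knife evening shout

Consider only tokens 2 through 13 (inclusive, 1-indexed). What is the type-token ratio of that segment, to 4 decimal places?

Segment tokens 2–13: calm, baker, this, heart, early, early, knife, wash, shout, call, on, knife
Segment N = 12, segment V = 10.
TTR = 10 / 12 = 0.8333

0.8333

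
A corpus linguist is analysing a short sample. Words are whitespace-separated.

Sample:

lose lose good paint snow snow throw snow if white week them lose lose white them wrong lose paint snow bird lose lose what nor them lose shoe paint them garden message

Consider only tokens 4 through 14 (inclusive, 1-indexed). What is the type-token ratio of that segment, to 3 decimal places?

Segment tokens 4–14: paint, snow, snow, throw, snow, if, white, week, them, lose, lose
Segment N = 11, segment V = 8.
TTR = 8 / 11 = 0.727

0.727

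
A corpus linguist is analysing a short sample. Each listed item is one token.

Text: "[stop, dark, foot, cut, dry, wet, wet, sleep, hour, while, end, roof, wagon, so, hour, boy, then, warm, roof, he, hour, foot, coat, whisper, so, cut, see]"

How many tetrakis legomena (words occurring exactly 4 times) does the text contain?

0

Frequencies: hour:3, foot:2, cut:2, wet:2, roof:2, so:2, stop:1, dark:1, dry:1, sleep:1, while:1, end:1, wagon:1, boy:1, then:1, warm:1, he:1, coat:1, whisper:1, see:1
Words with frequency 4: (none)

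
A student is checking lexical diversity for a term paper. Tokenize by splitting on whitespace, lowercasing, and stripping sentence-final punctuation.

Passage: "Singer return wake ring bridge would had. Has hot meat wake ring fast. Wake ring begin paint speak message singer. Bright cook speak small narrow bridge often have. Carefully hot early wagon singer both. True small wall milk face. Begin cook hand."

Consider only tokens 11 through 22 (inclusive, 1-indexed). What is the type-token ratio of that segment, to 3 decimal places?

0.833

Segment tokens 11–22: wake, ring, fast, wake, ring, begin, paint, speak, message, singer, bright, cook
Segment N = 12, segment V = 10.
TTR = 10 / 12 = 0.833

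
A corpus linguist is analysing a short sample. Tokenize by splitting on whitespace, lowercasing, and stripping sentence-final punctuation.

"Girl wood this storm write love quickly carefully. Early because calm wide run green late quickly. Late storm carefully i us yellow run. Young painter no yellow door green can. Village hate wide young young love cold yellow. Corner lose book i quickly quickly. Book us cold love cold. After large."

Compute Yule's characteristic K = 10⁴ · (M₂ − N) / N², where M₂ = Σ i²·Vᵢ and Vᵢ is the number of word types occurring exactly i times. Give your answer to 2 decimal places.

207.61

Frequencies: quickly:4, love:3, yellow:3, young:3, cold:3, storm:2, carefully:2, wide:2, run:2, green:2, late:2, i:2, us:2, book:2, girl:1, wood:1, this:1, write:1, early:1, because:1, … (11 more, each freq 1)
N = 51. Frequency spectrum: V_1=17, V_2=9, V_3=4, V_4=1
M₂ = 1²·17 + 2²·9 + 3²·4 + 4²·1 = 105
K = 10000 × (105 − 51) / 51² = 207.61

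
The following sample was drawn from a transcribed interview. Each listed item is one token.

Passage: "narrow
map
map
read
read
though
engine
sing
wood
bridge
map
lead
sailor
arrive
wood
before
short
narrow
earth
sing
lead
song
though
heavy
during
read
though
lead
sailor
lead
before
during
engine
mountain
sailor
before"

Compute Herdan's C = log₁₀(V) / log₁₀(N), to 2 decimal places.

0.81

N = 36, V = 18.
log₁₀(V) = 1.255273, log₁₀(N) = 1.556303
C = 1.255273 / 1.556303 = 0.81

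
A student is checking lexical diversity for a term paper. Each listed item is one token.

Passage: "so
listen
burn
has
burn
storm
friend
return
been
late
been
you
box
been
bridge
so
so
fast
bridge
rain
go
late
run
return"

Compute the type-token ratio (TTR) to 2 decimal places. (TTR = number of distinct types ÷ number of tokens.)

0.67

N = 24 tokens, V = 16 types.
TTR = V / N = 16 / 24 = 0.67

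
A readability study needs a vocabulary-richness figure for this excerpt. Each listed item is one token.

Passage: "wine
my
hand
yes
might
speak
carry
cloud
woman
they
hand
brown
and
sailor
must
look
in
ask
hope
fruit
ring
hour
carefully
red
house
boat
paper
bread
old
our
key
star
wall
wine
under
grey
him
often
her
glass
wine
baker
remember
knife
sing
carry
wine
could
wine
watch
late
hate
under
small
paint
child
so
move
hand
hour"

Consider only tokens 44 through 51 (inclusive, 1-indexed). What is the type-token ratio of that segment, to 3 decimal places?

Segment tokens 44–51: knife, sing, carry, wine, could, wine, watch, late
Segment N = 8, segment V = 7.
TTR = 7 / 8 = 0.875

0.875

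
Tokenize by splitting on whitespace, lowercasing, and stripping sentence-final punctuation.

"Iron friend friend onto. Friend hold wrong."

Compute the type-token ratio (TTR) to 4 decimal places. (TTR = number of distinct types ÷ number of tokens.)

N = 7 tokens, V = 5 types.
TTR = V / N = 5 / 7 = 0.7143

0.7143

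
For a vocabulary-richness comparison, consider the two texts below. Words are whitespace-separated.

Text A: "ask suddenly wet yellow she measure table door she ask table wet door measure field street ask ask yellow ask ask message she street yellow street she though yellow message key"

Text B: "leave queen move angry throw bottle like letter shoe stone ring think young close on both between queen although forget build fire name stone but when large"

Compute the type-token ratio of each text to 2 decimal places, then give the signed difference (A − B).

TTR(A) = 13/31 = 0.42
TTR(B) = 25/27 = 0.93
Difference = 0.42 − 0.93 = -0.51

-0.51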